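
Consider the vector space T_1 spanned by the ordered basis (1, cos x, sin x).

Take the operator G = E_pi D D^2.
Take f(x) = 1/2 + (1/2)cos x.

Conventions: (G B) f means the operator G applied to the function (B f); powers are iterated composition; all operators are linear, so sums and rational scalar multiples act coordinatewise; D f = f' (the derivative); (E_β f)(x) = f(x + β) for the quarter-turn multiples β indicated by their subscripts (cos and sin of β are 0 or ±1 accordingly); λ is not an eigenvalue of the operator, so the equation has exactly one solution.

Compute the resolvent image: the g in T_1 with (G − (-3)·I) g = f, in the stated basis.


g(x) = 1/6 + (3/20)cos x + (1/20)sin x

write g with unknown coordinates in the stated basis and equate coefficients in (G − (-3)·I) g = f
solving from the highest basis element down gives g = 1/6 + (3/20)cos x + (1/20)sin x
check: G g = (1/20)cos x - (3/20)sin x
so G g − (-3)·g = 1/2 + (1/2)cos x = f ✓


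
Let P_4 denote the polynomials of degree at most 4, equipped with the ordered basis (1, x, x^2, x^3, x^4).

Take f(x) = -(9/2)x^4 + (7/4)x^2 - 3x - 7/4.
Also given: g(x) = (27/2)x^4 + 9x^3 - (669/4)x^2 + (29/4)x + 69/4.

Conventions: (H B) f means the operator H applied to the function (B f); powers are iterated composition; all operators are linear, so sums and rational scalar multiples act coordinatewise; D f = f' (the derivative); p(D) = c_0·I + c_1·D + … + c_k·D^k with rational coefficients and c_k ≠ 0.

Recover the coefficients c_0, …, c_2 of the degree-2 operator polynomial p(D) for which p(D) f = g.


D^0 f = -(9/2)x^4 + (7/4)x^2 - 3x - 7/4
D^1 f = -18x^3 + (7/2)x - 3
D^2 f = -54x^2 + 7/2
matching coefficients of g against c_0 f + c_1 Df + … from the top degree down determines the c_i
solution: c_0 = -3, c_1 = -1/2, c_2 = 3

p(D) = -3·I − (1/2)·D + 3·D^2, i.e. c_0 = -3, c_1 = -1/2, c_2 = 3


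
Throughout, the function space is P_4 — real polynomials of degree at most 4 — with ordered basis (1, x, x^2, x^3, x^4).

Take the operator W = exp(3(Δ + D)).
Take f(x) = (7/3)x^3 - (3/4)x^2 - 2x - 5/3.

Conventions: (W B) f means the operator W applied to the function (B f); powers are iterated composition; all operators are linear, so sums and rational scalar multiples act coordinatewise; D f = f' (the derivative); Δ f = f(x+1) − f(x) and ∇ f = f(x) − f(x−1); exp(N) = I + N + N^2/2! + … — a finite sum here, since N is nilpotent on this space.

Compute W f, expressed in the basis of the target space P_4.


order-1 term: 42x^2 + 12x - 29/4
order-2 term: 252x + 99
order-3 term: 504
the series for exp(3(Δ + D)) f terminates at order 3
exp(3(Δ + D)) f = (7/3)x^3 + (165/4)x^2 + 262x + 7129/12

g(x) = (7/3)x^3 + (165/4)x^2 + 262x + 7129/12


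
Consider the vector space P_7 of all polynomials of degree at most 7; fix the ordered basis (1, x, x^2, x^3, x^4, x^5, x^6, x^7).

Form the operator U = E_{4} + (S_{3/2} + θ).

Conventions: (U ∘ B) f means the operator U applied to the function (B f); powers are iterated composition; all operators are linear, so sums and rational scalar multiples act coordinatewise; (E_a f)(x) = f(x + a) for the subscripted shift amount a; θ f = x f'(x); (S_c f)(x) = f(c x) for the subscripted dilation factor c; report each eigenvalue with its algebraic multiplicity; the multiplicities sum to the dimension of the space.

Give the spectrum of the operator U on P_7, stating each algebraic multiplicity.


λ = 2 (multiplicity 1), λ = 7/2 (multiplicity 1), λ = 21/4 (multiplicity 1), λ = 59/8 (multiplicity 1), λ = 161/16 (multiplicity 1), λ = 435/32 (multiplicity 1), λ = 1177/64 (multiplicity 1), λ = 3211/128 (multiplicity 1)

image of 1: 2
image of x: (7/2)x + 4
image of x^2: (21/4)x^2 + 8x + 16
image of x^3: (59/8)x^3 + 12x^2 + 48x + 64
image of x^4: (161/16)x^4 + 16x^3 + 96x^2 + 256x + 256
image of x^5: (435/32)x^5 + 20x^4 + 160x^3 + 640x^2 + 1280x + 1024
image of x^6: (1177/64)x^6 + 24x^5 + 240x^4 + 1280x^3 + 3840x^2 + 6144x + 4096
image of x^7: (3211/128)x^7 + 28x^6 + 336x^5 + 2240x^4 + 8960x^3 + 21504x^2 + 28672x + 16384
the matrix is upper triangular; its diagonal is (2, 7/2, 21/4, 59/8, 161/16, 435/32, 1177/64, 3211/128)
for a triangular matrix the eigenvalues are the diagonal entries, with algebraic multiplicity their repetition count


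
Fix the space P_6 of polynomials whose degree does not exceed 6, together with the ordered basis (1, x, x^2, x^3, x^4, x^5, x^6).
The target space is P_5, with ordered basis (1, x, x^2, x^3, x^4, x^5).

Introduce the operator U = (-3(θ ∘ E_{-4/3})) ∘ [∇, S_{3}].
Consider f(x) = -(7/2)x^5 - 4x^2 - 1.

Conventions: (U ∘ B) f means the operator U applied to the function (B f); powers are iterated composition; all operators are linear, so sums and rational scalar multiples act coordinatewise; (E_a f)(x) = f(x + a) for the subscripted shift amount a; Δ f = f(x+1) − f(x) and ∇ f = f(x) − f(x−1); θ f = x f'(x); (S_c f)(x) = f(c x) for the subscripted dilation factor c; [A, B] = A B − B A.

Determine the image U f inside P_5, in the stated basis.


the result is g(x) = 34020x^4 - 204120x^3 + 412020x^2 - 279576x

S_{3} f = -(1701/2)x^5 - 36x^2 - 1
∇ S_{3} f = -(8505/2)x^4 + 8505x^3 - 8505x^2 + (8361/2)x - 1629/2
∇ f = -(35/2)x^4 + 35x^3 - 35x^2 + (19/2)x + 1/2
S_{3} ∇ f = -(2835/2)x^4 + 945x^3 - 315x^2 + (57/2)x + 1/2
[∇, S_{3}] f = -2835x^4 + 7560x^3 - 8190x^2 + 4152x - 815
E_{-4/3} [∇, S_{3}] f = -2835x^4 + 22680x^3 - 68670x^2 + 93192x - 47791
θ E_{-4/3} [∇, S_{3}] f = -11340x^4 + 68040x^3 - 137340x^2 + 93192x
(-3(θ ∘ E_{-4/3})) [∇, S_{3}] f = 34020x^4 - 204120x^3 + 412020x^2 - 279576x


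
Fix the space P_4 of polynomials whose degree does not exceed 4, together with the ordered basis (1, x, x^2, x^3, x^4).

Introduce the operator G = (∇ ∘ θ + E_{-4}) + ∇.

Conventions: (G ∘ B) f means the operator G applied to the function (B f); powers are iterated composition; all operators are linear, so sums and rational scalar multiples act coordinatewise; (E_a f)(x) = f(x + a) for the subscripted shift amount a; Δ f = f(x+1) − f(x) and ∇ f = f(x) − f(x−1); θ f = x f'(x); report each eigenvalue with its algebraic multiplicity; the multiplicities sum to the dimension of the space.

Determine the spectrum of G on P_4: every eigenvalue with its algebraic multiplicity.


λ = 1 (multiplicity 5)

image of 1: 1
image of x: x - 2
image of x^2: x^2 - 2x + 13
image of x^3: x^3 + 36x - 60
image of x^4: x^4 + 4x^3 + 66x^2 - 236x + 251
the matrix is upper triangular; its diagonal is (1, 1, 1, 1, 1)
for a triangular matrix the eigenvalues are the diagonal entries, with algebraic multiplicity their repetition count


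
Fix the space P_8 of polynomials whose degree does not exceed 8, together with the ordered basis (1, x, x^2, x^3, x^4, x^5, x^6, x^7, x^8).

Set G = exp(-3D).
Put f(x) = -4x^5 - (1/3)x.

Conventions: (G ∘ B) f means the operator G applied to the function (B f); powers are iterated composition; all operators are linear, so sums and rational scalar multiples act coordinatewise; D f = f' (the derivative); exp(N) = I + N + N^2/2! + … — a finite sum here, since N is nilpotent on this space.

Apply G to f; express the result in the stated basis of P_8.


the result is g(x) = -4x^5 + 60x^4 - 360x^3 + 1080x^2 - (4861/3)x + 973

order-1 term: 60x^4 + 1
order-2 term: -360x^3
order-3 term: 1080x^2
order-4 term: -1620x
order-5 term: 972
the series for exp(-3D) f terminates at order 5
exp(-3D) f = -4x^5 + 60x^4 - 360x^3 + 1080x^2 - (4861/3)x + 973


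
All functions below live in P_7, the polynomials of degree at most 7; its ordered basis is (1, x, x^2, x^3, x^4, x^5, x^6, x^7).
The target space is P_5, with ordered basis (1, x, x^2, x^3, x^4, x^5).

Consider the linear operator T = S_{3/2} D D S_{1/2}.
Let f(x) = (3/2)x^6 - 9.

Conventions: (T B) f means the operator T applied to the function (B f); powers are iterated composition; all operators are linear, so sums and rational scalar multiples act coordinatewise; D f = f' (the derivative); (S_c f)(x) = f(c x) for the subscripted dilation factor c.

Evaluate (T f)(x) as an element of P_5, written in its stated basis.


S_{1/2} f = (3/128)x^6 - 9
D S_{1/2} f = (9/64)x^5
D D S_{1/2} f = (45/64)x^4
S_{3/2} (D D) S_{1/2} f = (3645/1024)x^4

g(x) = (3645/1024)x^4


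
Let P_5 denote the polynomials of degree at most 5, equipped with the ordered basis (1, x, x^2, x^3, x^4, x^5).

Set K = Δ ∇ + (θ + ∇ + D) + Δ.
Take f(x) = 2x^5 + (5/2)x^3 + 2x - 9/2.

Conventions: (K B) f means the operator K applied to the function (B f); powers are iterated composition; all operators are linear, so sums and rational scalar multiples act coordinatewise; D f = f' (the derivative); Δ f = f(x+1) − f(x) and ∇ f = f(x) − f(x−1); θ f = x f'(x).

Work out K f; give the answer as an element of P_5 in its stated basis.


g(x) = 10x^5 + 30x^4 + (95/2)x^3 + (125/2)x^2 + 37x + 15

∇ f = 10x^4 - 20x^3 + (55/2)x^2 - (35/2)x + 13/2
Δ ∇ f = 40x^3 + 35x
θ f = 10x^5 + (15/2)x^3 + 2x
∇ f = 10x^4 - 20x^3 + (55/2)x^2 - (35/2)x + 13/2
D f = 10x^4 + (15/2)x^2 + 2
(θ + ∇ + D) f = 10x^5 + 20x^4 - (25/2)x^3 + 35x^2 - (31/2)x + 17/2
Δ f = 10x^4 + 20x^3 + (55/2)x^2 + (35/2)x + 13/2
(Δ ∇ + (θ + ∇ + D) + Δ) f = 10x^5 + 30x^4 + (95/2)x^3 + (125/2)x^2 + 37x + 15


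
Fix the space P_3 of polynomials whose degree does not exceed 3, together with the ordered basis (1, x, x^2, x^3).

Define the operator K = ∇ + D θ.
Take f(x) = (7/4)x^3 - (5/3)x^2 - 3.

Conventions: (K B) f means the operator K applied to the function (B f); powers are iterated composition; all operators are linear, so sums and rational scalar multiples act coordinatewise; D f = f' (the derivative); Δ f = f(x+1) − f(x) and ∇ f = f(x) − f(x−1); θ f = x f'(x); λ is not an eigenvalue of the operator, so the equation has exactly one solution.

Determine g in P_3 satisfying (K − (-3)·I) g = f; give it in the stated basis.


the image equals g(x) = (7/12)x^3 - (26/9)x^2 + (229/36)x - 691/108

write g with unknown coordinates in the stated basis and equate coefficients in (K − (-3)·I) g = f
solving from the highest basis element down gives g = (7/12)x^3 - (26/9)x^2 + (229/36)x - 691/108
check: K g = 7x^2 - (229/12)x + 583/36
so K g − (-3)·g = (7/4)x^3 - (5/3)x^2 - 3 = f ✓


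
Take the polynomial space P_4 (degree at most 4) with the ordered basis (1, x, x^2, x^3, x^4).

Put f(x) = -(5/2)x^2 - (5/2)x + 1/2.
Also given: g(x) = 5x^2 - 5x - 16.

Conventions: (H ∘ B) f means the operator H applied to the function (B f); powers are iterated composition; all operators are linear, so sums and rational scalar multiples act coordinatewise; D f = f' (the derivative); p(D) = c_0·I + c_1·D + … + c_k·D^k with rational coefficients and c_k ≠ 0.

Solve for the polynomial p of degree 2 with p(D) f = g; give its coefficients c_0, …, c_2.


D^0 f = -(5/2)x^2 - (5/2)x + 1/2
D^1 f = -5x - 5/2
D^2 f = -5
matching coefficients of g against c_0 f + c_1 Df + … from the top degree down determines the c_i
solution: c_0 = -2, c_1 = 2, c_2 = 2

c_0 = -2, c_1 = 2, c_2 = 2


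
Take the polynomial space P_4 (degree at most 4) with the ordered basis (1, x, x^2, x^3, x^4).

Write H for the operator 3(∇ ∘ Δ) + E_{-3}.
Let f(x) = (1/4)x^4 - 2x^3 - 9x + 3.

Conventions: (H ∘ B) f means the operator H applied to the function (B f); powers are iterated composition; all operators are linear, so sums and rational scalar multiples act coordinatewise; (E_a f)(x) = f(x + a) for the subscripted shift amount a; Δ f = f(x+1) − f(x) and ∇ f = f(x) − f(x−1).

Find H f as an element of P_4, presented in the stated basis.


Δ f = x^3 - (9/2)x^2 - 5x - 43/4
∇ Δ f = 3x^2 - 12x + 1/2
(3(∇ ∘ Δ)) f = 9x^2 - 36x + 3/2
E_{-3} f = (1/4)x^4 - 5x^3 + (63/2)x^2 - 90x + 417/4
(3(∇ ∘ Δ) + E_{-3}) f = (1/4)x^4 - 5x^3 + (81/2)x^2 - 126x + 423/4

the result is g(x) = (1/4)x^4 - 5x^3 + (81/2)x^2 - 126x + 423/4


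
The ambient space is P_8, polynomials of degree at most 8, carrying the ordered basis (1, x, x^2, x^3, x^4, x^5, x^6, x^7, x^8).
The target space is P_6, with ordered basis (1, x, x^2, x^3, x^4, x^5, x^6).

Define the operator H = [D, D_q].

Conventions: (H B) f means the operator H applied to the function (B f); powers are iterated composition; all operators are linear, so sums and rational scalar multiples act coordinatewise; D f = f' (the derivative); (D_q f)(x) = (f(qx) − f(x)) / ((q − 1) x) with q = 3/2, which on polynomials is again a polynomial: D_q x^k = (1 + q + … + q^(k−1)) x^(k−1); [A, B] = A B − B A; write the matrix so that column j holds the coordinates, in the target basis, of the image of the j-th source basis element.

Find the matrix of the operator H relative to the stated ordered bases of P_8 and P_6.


image of 1: 0
image of x: 0
image of x^2: 1/2
image of x^3: 2x
image of x^4: (43/8)x^2
image of x^5: (97/8)x^3
image of x^6: (793/32)x^4
image of x^7: (761/16)x^5
image of x^8: (11191/128)x^6
each image's coordinates form column j of the matrix

the matrix is [[0, 0, 1/2, 0, 0, 0, 0, 0, 0]; [0, 0, 0, 2, 0, 0, 0, 0, 0]; [0, 0, 0, 0, 43/8, 0, 0, 0, 0]; [0, 0, 0, 0, 0, 97/8, 0, 0, 0]; [0, 0, 0, 0, 0, 0, 793/32, 0, 0]; [0, 0, 0, 0, 0, 0, 0, 761/16, 0]; [0, 0, 0, 0, 0, 0, 0, 0, 11191/128]] (rows listed top to bottom)


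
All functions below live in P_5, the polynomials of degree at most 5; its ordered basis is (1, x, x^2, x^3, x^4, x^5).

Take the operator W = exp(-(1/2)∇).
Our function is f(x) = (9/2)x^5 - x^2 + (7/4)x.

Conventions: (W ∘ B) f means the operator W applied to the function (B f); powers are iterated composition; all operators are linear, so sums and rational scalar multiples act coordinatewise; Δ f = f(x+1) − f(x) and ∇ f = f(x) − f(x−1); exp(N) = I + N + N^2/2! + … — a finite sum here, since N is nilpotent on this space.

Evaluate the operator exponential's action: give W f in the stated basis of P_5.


order-1 term: -(45/4)x^4 + (45/2)x^3 - (45/2)x^2 + (49/4)x - 29/8
order-2 term: (45/4)x^3 - (135/4)x^2 + (315/8)x - 137/8
order-3 term: -(45/8)x^2 + (135/8)x - 225/16
order-4 term: (45/32)x - 45/16
order-5 term: -9/64
the series for exp(-(1/2)∇) f terminates at order 5
exp(-(1/2)∇) f = (9/2)x^5 - (45/4)x^4 + (135/4)x^3 - (503/8)x^2 + (2293/32)x - 2417/64

g(x) = (9/2)x^5 - (45/4)x^4 + (135/4)x^3 - (503/8)x^2 + (2293/32)x - 2417/64


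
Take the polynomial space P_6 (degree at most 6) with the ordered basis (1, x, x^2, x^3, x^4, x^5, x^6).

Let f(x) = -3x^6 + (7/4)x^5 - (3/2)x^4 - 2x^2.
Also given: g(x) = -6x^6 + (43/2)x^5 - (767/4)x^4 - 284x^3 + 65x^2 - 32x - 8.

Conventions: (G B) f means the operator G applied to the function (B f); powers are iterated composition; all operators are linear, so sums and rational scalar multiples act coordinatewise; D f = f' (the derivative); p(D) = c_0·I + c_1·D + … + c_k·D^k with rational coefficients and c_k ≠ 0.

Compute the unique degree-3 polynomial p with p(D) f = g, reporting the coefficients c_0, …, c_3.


D^0 f = -3x^6 + (7/4)x^5 - (3/2)x^4 - 2x^2
D^1 f = -18x^5 + (35/4)x^4 - 6x^3 - 4x
D^2 f = -90x^4 + 35x^3 - 18x^2 - 4
D^3 f = -360x^3 + 105x^2 - 36x
matching coefficients of g against c_0 f + c_1 Df + … from the top degree down determines the c_i
solution: c_0 = 2, c_1 = -1, c_2 = 2, c_3 = 1

p(D) = 2·I − D + 2·D^2 + D^3, i.e. c_0 = 2, c_1 = -1, c_2 = 2, c_3 = 1


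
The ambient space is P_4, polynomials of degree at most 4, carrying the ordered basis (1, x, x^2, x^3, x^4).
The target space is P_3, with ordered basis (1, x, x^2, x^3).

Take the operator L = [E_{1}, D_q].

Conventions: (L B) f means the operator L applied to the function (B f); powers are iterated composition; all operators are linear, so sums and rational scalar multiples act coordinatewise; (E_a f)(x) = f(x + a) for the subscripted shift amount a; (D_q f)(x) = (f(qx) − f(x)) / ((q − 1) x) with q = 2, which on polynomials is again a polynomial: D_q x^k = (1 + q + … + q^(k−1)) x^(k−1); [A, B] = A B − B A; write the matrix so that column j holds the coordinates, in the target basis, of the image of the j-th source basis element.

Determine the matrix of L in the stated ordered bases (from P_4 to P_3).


the matrix is [[0, 0, 1, 4, 11]; [0, 0, 0, 5, 27]; [0, 0, 0, 0, 17]; [0, 0, 0, 0, 0]] (rows listed top to bottom)

image of 1: 0
image of x: 0
image of x^2: 1
image of x^3: 5x + 4
image of x^4: 17x^2 + 27x + 11
each image's coordinates form column j of the matrix


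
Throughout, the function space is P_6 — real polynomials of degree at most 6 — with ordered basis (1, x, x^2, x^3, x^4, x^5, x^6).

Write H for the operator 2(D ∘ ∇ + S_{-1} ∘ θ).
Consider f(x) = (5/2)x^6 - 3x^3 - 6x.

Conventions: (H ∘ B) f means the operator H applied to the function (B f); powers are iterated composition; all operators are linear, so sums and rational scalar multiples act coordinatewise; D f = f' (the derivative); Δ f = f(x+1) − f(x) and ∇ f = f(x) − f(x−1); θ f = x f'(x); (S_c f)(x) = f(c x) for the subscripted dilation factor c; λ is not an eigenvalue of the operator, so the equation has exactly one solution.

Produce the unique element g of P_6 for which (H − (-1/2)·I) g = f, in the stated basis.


write g with unknown coordinates in the stated basis and equate coefficients in (H − (-1/2)·I) g = f
solving from the highest basis element down gives g = (1/5)x^6 - (24/17)x^4 - (42/11)x^3 + (112/51)x^2 - (2236/187)x - 127904/2805
check: H g = (12/5)x^6 + (12/17)x^4 - (12/11)x^3 - (56/51)x^2 - (4/187)x + 63952/2805
so H g − (-1/2)·g = (5/2)x^6 - 3x^3 - 6x = f ✓

the image equals g(x) = (1/5)x^6 - (24/17)x^4 - (42/11)x^3 + (112/51)x^2 - (2236/187)x - 127904/2805


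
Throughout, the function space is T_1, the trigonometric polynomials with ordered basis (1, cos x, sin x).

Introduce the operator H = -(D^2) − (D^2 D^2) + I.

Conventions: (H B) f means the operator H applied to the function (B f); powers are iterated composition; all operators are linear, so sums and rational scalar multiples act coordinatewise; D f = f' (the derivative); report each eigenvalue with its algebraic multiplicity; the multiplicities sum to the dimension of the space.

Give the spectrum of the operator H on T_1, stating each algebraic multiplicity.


image of 1: 1
image of cos x: cos x
image of sin x: sin x
the matrix is diagonal; its diagonal is (1, 1, 1)
for a triangular matrix the eigenvalues are the diagonal entries, with algebraic multiplicity their repetition count

λ = 1 (multiplicity 3)


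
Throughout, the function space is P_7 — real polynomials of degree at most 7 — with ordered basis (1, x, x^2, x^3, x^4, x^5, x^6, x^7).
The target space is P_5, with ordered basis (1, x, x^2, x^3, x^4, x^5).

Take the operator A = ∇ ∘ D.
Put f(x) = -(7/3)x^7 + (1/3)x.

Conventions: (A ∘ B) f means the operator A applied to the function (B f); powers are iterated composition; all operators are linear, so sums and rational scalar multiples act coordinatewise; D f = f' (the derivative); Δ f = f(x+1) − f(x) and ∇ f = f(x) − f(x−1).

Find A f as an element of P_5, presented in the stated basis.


D f = -(49/3)x^6 + 1/3
∇ D f = -98x^5 + 245x^4 - (980/3)x^3 + 245x^2 - 98x + 49/3

g(x) = -98x^5 + 245x^4 - (980/3)x^3 + 245x^2 - 98x + 49/3


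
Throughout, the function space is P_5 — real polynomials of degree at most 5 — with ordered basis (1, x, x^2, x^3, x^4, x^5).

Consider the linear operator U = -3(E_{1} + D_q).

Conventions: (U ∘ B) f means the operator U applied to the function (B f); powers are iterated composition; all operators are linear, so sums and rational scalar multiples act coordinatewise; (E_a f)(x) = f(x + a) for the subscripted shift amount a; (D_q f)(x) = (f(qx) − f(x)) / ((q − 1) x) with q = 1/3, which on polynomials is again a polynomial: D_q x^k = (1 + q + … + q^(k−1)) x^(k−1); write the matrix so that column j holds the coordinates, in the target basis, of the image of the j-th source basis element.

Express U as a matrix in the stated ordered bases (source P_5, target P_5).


the matrix is [[-3, -6, -3, -3, -3, -3]; [0, -3, -10, -9, -12, -15]; [0, 0, -3, -40/3, -18, -30]; [0, 0, 0, -3, -148/9, -30]; [0, 0, 0, 0, -3, -526/27]; [0, 0, 0, 0, 0, -3]] (rows listed top to bottom)

image of 1: -3
image of x: -3x - 6
image of x^2: -3x^2 - 10x - 3
image of x^3: -3x^3 - (40/3)x^2 - 9x - 3
image of x^4: -3x^4 - (148/9)x^3 - 18x^2 - 12x - 3
image of x^5: -3x^5 - (526/27)x^4 - 30x^3 - 30x^2 - 15x - 3
each image's coordinates form column j of the matrix


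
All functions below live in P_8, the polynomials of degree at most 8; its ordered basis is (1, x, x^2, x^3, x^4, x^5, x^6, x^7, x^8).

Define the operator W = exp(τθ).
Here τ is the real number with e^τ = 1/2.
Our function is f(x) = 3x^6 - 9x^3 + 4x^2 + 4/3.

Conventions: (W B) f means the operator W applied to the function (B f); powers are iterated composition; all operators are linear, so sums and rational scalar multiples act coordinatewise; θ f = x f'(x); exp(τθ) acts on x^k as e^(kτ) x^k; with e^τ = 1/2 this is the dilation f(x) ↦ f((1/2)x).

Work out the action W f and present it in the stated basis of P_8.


exp(τθ) x^k = e^(kτ) x^k; with e^τ = 1/2 this sends x^k to (1/2)^k x^k
x^2 ↦ 1/4 x^2
x^3 ↦ 1/8 x^3
x^6 ↦ 1/64 x^6
applying this coordinatewise to f: exp(τθ) f = (3/64)x^6 - (9/8)x^3 + x^2 + 4/3

g(x) = (3/64)x^6 - (9/8)x^3 + x^2 + 4/3


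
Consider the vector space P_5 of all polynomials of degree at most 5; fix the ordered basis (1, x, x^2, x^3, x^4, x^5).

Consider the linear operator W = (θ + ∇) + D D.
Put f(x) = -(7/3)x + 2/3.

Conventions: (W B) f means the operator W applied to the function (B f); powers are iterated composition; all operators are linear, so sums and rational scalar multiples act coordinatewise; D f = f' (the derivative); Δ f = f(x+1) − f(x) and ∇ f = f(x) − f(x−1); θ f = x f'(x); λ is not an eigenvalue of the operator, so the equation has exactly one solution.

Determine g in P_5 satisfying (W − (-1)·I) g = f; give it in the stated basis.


the image equals g(x) = -(7/6)x + 11/6

write g with unknown coordinates in the stated basis and equate coefficients in (W − (-1)·I) g = f
solving from the highest basis element down gives g = -(7/6)x + 11/6
check: W g = -(7/6)x - 7/6
so W g − (-1)·g = -(7/3)x + 2/3 = f ✓


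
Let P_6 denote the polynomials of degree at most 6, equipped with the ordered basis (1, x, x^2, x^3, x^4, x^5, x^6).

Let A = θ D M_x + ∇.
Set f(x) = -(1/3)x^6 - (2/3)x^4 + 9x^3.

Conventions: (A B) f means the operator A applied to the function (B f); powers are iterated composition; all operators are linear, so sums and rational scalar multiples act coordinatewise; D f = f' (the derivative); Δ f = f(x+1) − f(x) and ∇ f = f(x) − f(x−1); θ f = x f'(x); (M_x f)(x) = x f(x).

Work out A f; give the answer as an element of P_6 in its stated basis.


M_x f = -(1/3)x^7 - (2/3)x^5 + 9x^4
D M_x f = -(7/3)x^6 - (10/3)x^4 + 36x^3
θ D M_x f = -14x^6 - (40/3)x^4 + 108x^3
∇ f = -2x^5 + 5x^4 - (28/3)x^3 + 36x^2 - (95/3)x + 10
(θ D M_x + ∇) f = -14x^6 - 2x^5 - (25/3)x^4 + (296/3)x^3 + 36x^2 - (95/3)x + 10

the result is g(x) = -14x^6 - 2x^5 - (25/3)x^4 + (296/3)x^3 + 36x^2 - (95/3)x + 10


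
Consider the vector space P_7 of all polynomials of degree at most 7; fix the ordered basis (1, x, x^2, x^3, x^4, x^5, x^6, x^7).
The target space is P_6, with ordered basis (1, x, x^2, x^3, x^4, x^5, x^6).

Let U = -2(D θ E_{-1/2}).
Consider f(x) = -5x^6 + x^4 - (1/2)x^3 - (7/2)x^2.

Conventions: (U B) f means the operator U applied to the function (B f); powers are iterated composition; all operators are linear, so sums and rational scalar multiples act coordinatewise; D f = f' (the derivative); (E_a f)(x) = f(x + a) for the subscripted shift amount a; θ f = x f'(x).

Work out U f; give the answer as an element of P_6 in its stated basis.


g(x) = 360x^5 - 750x^4 + 568x^3 - 180x^2 + (95/2)x - 57/8

E_{-1/2} f = -5x^6 + 15x^5 - (71/4)x^4 + 10x^3 - (95/16)x^2 + (57/16)x - 53/64
θ E_{-1/2} f = -30x^6 + 75x^5 - 71x^4 + 30x^3 - (95/8)x^2 + (57/16)x
D θ E_{-1/2} f = -180x^5 + 375x^4 - 284x^3 + 90x^2 - (95/4)x + 57/16
(-2(D θ E_{-1/2})) f = 360x^5 - 750x^4 + 568x^3 - 180x^2 + (95/2)x - 57/8


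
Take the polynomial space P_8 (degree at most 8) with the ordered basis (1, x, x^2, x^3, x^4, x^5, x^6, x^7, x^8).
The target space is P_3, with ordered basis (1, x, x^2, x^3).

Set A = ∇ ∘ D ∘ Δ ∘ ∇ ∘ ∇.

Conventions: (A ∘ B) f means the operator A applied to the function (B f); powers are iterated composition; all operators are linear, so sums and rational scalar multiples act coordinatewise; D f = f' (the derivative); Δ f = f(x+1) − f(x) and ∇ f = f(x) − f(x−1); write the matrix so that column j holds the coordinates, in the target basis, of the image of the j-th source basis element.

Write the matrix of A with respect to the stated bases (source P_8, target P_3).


the matrix is [[0, 0, 0, 0, 0, 120, -720, 3360, -13440]; [0, 0, 0, 0, 0, 0, 720, -5040, 26880]; [0, 0, 0, 0, 0, 0, 0, 2520, -20160]; [0, 0, 0, 0, 0, 0, 0, 0, 6720]] (rows listed top to bottom)

image of 1: 0
image of x: 0
image of x^2: 0
image of x^3: 0
image of x^4: 0
image of x^5: 120
image of x^6: 720x - 720
image of x^7: 2520x^2 - 5040x + 3360
image of x^8: 6720x^3 - 20160x^2 + 26880x - 13440
each image's coordinates form column j of the matrix


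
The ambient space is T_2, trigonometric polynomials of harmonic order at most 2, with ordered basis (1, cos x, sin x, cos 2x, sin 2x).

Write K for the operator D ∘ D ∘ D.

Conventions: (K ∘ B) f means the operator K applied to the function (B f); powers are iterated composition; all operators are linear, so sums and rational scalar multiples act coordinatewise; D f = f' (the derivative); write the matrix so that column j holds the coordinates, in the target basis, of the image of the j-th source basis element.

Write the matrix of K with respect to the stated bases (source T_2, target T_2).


the matrix is [[0, 0, 0, 0, 0]; [0, 0, -1, 0, 0]; [0, 1, 0, 0, 0]; [0, 0, 0, 0, -8]; [0, 0, 0, 8, 0]] (rows listed top to bottom)

image of 1: 0
image of cos x: sin x
image of sin x: -cos x
image of cos 2x: 8sin 2x
image of sin 2x: -8cos 2x
each image's coordinates form column j of the matrix


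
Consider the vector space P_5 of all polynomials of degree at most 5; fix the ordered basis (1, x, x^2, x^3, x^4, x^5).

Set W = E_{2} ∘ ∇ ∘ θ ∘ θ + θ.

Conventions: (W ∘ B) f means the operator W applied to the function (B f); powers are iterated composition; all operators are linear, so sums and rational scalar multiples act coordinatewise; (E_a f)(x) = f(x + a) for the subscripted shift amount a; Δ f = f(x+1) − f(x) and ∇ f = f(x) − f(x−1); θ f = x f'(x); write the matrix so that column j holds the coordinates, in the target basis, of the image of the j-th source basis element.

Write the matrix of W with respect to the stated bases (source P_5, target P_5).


image of 1: 0
image of x: x + 1
image of x^2: 2x^2 + 8x + 12
image of x^3: 3x^3 + 27x^2 + 81x + 63
image of x^4: 4x^4 + 64x^3 + 288x^2 + 448x + 240
image of x^5: 5x^5 + 125x^4 + 750x^3 + 1750x^2 + 1875x + 775
each image's coordinates form column j of the matrix

the matrix is [[0, 1, 12, 63, 240, 775]; [0, 1, 8, 81, 448, 1875]; [0, 0, 2, 27, 288, 1750]; [0, 0, 0, 3, 64, 750]; [0, 0, 0, 0, 4, 125]; [0, 0, 0, 0, 0, 5]] (rows listed top to bottom)


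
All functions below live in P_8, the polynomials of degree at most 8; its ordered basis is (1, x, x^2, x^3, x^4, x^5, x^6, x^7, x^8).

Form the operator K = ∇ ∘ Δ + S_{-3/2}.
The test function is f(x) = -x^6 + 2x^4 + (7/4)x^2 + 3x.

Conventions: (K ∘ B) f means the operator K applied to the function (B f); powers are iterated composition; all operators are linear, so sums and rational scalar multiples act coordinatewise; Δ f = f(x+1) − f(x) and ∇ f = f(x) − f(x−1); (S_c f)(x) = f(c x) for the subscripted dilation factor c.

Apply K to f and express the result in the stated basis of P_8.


the result is g(x) = -(729/64)x^6 - (159/8)x^4 - (33/16)x^2 - (9/2)x + 11/2

Δ f = -6x^5 - 15x^4 - 12x^3 - 3x^2 + (11/2)x + 23/4
∇ Δ f = -30x^4 - 6x^2 + 11/2
S_{-3/2} f = -(729/64)x^6 + (81/8)x^4 + (63/16)x^2 - (9/2)x
(∇ ∘ Δ + S_{-3/2}) f = -(729/64)x^6 - (159/8)x^4 - (33/16)x^2 - (9/2)x + 11/2


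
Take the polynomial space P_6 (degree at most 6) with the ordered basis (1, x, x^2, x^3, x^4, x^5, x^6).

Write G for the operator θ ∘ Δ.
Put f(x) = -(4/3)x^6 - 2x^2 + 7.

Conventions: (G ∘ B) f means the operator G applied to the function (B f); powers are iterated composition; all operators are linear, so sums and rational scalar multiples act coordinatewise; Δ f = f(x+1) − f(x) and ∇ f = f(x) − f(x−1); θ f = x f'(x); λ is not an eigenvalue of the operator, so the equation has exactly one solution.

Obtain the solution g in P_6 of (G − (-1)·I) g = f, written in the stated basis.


write g with unknown coordinates in the stated basis and equate coefficients in (G − (-1)·I) g = f
solving from the highest basis element down gives g = -(4/3)x^6 + 40x^5 - 720x^4 + 7520x^3 - 37242x^2 + 54612x + 7
check: G g = -40x^5 + 720x^4 - 7520x^3 + 37240x^2 - 54612x
so G g − (-1)·g = -(4/3)x^6 - 2x^2 + 7 = f ✓

the image equals g(x) = -(4/3)x^6 + 40x^5 - 720x^4 + 7520x^3 - 37242x^2 + 54612x + 7


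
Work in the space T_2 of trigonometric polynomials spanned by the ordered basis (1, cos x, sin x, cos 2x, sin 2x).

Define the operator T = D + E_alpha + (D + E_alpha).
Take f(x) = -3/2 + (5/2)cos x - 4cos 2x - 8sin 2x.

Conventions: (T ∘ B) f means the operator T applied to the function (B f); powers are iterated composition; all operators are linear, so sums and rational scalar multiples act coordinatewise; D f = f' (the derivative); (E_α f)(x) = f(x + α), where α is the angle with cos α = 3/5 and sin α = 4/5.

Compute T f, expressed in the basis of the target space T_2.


g(x) = -3 + 3cos x - 9sin x - (1128/25)cos 2x + (704/25)sin 2x

D f = -(5/2)sin x - 16cos 2x + 8sin 2x
E_alpha f = -3/2 + (3/2)cos x - 2sin x - (164/25)cos 2x + (152/25)sin 2x
D f = -(5/2)sin x - 16cos 2x + 8sin 2x
E_alpha f = -3/2 + (3/2)cos x - 2sin x - (164/25)cos 2x + (152/25)sin 2x
(D + E_alpha) f = -3/2 + (3/2)cos x - (9/2)sin x - (564/25)cos 2x + (352/25)sin 2x
(D + E_alpha + (D + E_alpha)) f = -3 + 3cos x - 9sin x - (1128/25)cos 2x + (704/25)sin 2x


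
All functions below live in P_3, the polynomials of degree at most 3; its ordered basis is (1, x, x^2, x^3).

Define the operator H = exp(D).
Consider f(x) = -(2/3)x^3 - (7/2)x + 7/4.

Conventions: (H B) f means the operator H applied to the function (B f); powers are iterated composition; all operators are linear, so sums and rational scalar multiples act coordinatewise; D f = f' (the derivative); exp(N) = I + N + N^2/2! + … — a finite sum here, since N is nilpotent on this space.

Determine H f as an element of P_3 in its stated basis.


the result is g(x) = -(2/3)x^3 - 2x^2 - (11/2)x - 29/12

order-1 term: -2x^2 - 7/2
order-2 term: -2x
order-3 term: -2/3
the series for exp(D) f terminates at order 3
exp(D) f = -(2/3)x^3 - 2x^2 - (11/2)x - 29/12


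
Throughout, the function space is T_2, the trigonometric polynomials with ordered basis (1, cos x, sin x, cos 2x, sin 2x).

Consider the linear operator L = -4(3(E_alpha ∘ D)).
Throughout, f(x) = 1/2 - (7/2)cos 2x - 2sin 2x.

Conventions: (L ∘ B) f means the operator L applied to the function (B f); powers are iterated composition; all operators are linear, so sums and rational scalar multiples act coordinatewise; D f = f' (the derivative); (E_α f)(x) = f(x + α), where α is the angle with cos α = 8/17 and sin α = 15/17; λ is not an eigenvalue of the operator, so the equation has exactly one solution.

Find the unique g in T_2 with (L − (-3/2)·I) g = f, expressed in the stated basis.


the image equals g(x) = 1/3 - (18599/245859)cos 2x - (11516/81953)sin 2x

write g with unknown coordinates in the stated basis and equate coefficients in (L − (-3/2)·I) g = f
solving from the highest basis element down gives g = 1/3 - (18599/245859)cos 2x - (11516/81953)sin 2x
check: L g = -(277536/81953)cos 2x - (146632/81953)sin 2x
so L g − (-3/2)·g = 1/2 - (7/2)cos 2x - 2sin 2x = f ✓


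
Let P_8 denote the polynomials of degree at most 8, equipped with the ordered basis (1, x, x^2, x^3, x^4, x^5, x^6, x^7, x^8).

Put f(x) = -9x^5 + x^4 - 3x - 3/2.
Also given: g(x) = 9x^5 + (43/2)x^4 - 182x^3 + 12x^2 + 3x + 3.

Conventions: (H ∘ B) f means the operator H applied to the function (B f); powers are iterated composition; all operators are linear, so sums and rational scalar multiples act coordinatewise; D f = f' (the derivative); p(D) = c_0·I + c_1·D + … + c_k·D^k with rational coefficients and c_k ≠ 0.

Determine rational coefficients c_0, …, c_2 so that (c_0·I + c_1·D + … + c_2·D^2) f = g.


D^0 f = -9x^5 + x^4 - 3x - 3/2
D^1 f = -45x^4 + 4x^3 - 3
D^2 f = -180x^3 + 12x^2
matching coefficients of g against c_0 f + c_1 Df + … from the top degree down determines the c_i
solution: c_0 = -1, c_1 = -1/2, c_2 = 1

c_0 = -1, c_1 = -1/2, c_2 = 1


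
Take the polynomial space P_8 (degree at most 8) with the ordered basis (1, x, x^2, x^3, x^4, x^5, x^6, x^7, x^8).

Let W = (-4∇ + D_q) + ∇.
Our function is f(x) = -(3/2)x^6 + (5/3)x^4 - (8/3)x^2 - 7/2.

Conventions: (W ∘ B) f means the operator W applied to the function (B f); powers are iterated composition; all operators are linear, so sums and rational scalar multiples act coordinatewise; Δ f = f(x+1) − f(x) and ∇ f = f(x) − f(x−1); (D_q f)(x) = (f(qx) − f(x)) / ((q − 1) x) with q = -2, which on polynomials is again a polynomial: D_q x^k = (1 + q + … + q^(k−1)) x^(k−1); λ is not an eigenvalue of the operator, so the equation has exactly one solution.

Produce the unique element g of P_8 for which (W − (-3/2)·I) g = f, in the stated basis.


the image equals g(x) = -x^6 - 26x^5 - (344/9)x^4 + (1264/27)x^3 + (4162/27)x^2 + (30836/81)x + 77039/243

write g with unknown coordinates in the stated basis and equate coefficients in (W − (-3/2)·I) g = f
solving from the highest basis element down gives g = -x^6 - 26x^5 - (344/9)x^4 + (1264/27)x^3 + (4162/27)x^2 + (30836/81)x + 77039/243
check: W g = 39x^5 + 59x^4 - (632/9)x^3 - (2105/9)x^2 - (15418/27)x - 38803/81
so W g − (-3/2)·g = -(3/2)x^6 + (5/3)x^4 - (8/3)x^2 - 7/2 = f ✓


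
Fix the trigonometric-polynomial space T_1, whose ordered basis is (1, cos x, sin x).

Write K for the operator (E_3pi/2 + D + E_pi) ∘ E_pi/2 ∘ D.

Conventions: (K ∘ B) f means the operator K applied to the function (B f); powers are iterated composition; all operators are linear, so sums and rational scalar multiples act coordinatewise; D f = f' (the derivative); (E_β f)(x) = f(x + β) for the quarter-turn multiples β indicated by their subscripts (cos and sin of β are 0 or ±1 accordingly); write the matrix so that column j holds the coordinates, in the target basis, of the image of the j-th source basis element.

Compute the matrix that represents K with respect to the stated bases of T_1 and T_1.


image of 1: 0
image of cos x: cos x
image of sin x: sin x
each image's coordinates form column j of the matrix

the matrix is [[0, 0, 0]; [0, 1, 0]; [0, 0, 1]] (rows listed top to bottom)


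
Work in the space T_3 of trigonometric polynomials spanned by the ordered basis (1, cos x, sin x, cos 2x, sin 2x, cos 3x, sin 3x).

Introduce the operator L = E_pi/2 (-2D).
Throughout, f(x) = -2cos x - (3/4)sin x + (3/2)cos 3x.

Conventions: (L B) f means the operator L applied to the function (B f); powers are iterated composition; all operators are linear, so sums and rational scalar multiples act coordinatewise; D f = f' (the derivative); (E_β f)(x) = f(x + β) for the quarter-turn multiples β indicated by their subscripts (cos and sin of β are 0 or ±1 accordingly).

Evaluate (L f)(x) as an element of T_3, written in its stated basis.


D f = -(3/4)cos x + 2sin x - (9/2)sin 3x
(-2D) f = (3/2)cos x - 4sin x + 9sin 3x
E_pi/2 (-2D) f = -4cos x - (3/2)sin x - 9cos 3x

the image equals g(x) = -4cos x - (3/2)sin x - 9cos 3x


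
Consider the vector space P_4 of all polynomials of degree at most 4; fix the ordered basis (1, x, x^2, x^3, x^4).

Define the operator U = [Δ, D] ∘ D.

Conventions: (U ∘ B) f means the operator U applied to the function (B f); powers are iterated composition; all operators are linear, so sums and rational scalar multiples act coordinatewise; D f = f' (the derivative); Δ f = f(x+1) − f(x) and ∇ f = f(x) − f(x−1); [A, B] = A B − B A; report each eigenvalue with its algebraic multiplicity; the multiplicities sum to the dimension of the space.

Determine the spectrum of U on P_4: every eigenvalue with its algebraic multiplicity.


image of 1: 0
image of x: 0
image of x^2: 0
image of x^3: 0
image of x^4: 0
the matrix is upper triangular; its diagonal is (0, 0, 0, 0, 0)
for a triangular matrix the eigenvalues are the diagonal entries, with algebraic multiplicity their repetition count

λ = 0 (multiplicity 5)


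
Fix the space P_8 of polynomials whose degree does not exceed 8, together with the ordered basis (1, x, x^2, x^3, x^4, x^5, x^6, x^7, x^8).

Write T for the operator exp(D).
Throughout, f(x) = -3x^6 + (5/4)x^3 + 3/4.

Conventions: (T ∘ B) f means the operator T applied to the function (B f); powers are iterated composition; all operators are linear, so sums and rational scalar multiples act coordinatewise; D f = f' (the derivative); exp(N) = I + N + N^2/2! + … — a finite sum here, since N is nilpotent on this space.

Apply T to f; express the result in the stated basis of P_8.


order-1 term: -18x^5 + (15/4)x^2
order-2 term: -45x^4 + (15/4)x
order-3 term: -60x^3 + 5/4
order-4 term: -45x^2
order-5 term: -18x
order-6 term: -3
the series for exp(D) f terminates at order 6
exp(D) f = -3x^6 - 18x^5 - 45x^4 - (235/4)x^3 - (165/4)x^2 - (57/4)x - 1

the image equals g(x) = -3x^6 - 18x^5 - 45x^4 - (235/4)x^3 - (165/4)x^2 - (57/4)x - 1


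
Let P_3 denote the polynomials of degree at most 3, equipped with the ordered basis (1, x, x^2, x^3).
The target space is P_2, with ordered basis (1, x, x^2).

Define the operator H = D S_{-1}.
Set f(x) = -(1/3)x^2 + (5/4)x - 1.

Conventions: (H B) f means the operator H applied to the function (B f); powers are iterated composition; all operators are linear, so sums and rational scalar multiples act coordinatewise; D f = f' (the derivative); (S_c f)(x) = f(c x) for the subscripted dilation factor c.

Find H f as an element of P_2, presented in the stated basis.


the result is g(x) = -(2/3)x - 5/4

S_{-1} f = -(1/3)x^2 - (5/4)x - 1
D S_{-1} f = -(2/3)x - 5/4


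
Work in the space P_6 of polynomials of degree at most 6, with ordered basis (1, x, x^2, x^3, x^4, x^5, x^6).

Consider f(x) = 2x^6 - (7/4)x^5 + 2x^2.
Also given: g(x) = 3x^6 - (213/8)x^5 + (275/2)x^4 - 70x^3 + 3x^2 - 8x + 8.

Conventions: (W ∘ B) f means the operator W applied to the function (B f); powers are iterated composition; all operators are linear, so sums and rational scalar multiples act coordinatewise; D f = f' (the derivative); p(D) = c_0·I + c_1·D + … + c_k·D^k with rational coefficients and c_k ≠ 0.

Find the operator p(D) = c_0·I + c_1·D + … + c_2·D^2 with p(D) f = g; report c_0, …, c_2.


D^0 f = 2x^6 - (7/4)x^5 + 2x^2
D^1 f = 12x^5 - (35/4)x^4 + 4x
D^2 f = 60x^4 - 35x^3 + 4
matching coefficients of g against c_0 f + c_1 Df + … from the top degree down determines the c_i
solution: c_0 = 3/2, c_1 = -2, c_2 = 2

p(D) = (3/2)·I − 2·D + 2·D^2, i.e. c_0 = 3/2, c_1 = -2, c_2 = 2


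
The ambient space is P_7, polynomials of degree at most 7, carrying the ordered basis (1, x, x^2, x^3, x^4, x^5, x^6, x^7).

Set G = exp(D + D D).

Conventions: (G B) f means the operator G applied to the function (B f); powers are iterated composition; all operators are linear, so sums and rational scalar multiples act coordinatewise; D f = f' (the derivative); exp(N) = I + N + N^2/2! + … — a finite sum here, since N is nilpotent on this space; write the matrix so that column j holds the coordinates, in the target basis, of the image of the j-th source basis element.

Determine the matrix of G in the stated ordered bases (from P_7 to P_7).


image of 1: 1
image of x: x + 1
image of x^2: x^2 + 2x + 3
image of x^3: x^3 + 3x^2 + 9x + 7
image of x^4: x^4 + 4x^3 + 18x^2 + 28x + 25
image of x^5: x^5 + 5x^4 + 30x^3 + 70x^2 + 125x + 81
image of x^6: x^6 + 6x^5 + 45x^4 + 140x^3 + 375x^2 + 486x + 331
image of x^7: x^7 + 7x^6 + 63x^5 + 245x^4 + 875x^3 + 1701x^2 + 2317x + 1303
each image's coordinates form column j of the matrix

the matrix is [[1, 1, 3, 7, 25, 81, 331, 1303]; [0, 1, 2, 9, 28, 125, 486, 2317]; [0, 0, 1, 3, 18, 70, 375, 1701]; [0, 0, 0, 1, 4, 30, 140, 875]; [0, 0, 0, 0, 1, 5, 45, 245]; [0, 0, 0, 0, 0, 1, 6, 63]; [0, 0, 0, 0, 0, 0, 1, 7]; [0, 0, 0, 0, 0, 0, 0, 1]] (rows listed top to bottom)
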